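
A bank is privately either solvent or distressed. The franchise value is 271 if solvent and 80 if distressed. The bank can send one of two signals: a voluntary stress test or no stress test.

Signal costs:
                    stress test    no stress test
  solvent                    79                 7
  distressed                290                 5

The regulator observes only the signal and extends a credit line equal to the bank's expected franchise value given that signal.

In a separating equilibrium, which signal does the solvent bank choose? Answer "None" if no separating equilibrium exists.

Try solvent → stress test, distressed → no stress test:
  Under separation the regulator infers type exactly: stress test → solvent (pays 271), no stress test → distressed (pays 80).
  Solvent: stress test gives 271 − 79 = 192; no stress test gives 80 − 7 = 73. No deviation. ✓
  Distressed: no stress test gives 80 − 5 = 75; stress test gives 271 − 290 = -19. No deviation. ✓
Both hold — the solvent type sends stress test.

stress test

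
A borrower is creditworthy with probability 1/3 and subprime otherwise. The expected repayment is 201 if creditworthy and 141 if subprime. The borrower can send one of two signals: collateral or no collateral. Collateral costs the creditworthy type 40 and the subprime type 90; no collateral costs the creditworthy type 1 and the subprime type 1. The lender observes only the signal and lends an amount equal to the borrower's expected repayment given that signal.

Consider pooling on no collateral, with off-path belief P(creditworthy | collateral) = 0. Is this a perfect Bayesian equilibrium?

Yes

At the pooled signal (no collateral) the lender holds the prior 1/3 and pays 1/3·201 + 2/3·141 = 161. Off-path (collateral) belief 0 gives 0·201 + 1·141 = 141.
Creditworthy: no collateral gives 161 − 1 = 160; collateral gives 141 − 40 = 101. Stays. ✓
Subprime: no collateral gives 161 − 1 = 160; collateral gives 141 − 90 = 51. Stays. ✓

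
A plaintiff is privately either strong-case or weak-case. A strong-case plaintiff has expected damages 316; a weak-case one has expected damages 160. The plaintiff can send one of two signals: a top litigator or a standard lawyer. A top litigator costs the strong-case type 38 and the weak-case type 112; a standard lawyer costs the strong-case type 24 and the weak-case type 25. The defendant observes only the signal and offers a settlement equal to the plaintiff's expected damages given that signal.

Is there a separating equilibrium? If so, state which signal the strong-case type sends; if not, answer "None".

None

Try strong-case → top litigator, weak-case → standard lawyer:
  Under separation the defendant infers type exactly: top litigator → strong-case (pays 316), standard lawyer → weak-case (pays 160).
  Strong-case: top litigator gives 316 − 38 = 278; standard lawyer gives 160 − 24 = 136. No deviation. ✓
  Weak-case: standard lawyer gives 160 − 25 = 135; top litigator gives 316 − 112 = 204. Would deviate. ✗
Try strong-case → standard lawyer, weak-case → top litigator:
  Under separation the defendant infers type exactly: standard lawyer → strong-case (pays 316), top litigator → weak-case (pays 160).
  Strong-case: standard lawyer gives 316 − 24 = 292; top litigator gives 160 − 38 = 122. No deviation. ✓
  Weak-case: top litigator gives 160 − 112 = 48; standard lawyer gives 316 − 25 = 291. Would deviate. ✗
Neither assignment is incentive-compatible.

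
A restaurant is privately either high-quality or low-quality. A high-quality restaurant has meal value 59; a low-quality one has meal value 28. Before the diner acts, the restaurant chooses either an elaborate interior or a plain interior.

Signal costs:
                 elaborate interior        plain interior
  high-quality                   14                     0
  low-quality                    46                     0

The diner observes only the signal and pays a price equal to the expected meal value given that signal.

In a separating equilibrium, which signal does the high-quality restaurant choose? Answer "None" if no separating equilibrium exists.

Try high-quality → elaborate interior, low-quality → plain interior:
  If types separate, elaborate interior earns payment 59 and plain interior earns 28.
  High-quality: elaborate interior gives 59 − 14 = 45; plain interior gives 28 − 0 = 28. No deviation. ✓
  Low-quality: plain interior gives 28 − 0 = 28; elaborate interior gives 59 − 46 = 13. No deviation. ✓
Both hold — the high-quality type sends elaborate interior.

elaborate interior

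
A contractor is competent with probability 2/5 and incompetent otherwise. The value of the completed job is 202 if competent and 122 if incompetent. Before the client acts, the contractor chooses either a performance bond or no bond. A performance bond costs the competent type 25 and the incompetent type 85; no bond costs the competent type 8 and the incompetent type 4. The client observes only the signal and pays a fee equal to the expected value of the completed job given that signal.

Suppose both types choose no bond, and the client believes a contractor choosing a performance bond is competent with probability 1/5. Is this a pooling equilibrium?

On the equilibrium path (no bond) the client holds the prior 2/5 and pays 2/5·202 + 3/5·122 = 154. Off-path (bond) belief 1/5 gives 1/5·202 + 4/5·122 = 138.
Competent: no bond gives 154 − 8 = 146; bond gives 138 − 25 = 113. Stays. ✓
Incompetent: no bond gives 154 − 4 = 150; bond gives 138 − 85 = 53. Stays. ✓
Beliefs are Bayes-consistent on-path and both types best-respond.

Yes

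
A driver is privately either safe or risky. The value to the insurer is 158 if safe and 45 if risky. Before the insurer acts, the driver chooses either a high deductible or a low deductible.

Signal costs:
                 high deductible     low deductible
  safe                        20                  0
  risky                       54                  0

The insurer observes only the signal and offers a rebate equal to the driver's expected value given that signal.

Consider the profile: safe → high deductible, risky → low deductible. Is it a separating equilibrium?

No

If types separate, high deductible earns payment 158 and low deductible earns 45.
Safe: high deductible gives 158 − 20 = 138; low deductible gives 45 − 0 = 45. No deviation. ✓
Risky: low deductible gives 45 − 0 = 45; high deductible gives 158 − 54 = 104. Would deviate. ✗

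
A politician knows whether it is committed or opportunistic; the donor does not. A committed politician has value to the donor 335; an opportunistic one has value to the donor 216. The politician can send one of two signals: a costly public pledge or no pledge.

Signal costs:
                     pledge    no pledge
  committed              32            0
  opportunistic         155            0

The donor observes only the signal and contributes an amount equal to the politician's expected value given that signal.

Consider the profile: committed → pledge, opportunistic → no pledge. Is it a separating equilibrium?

Yes

Under separation the donor infers type exactly: pledge → committed (pays 335), no pledge → opportunistic (pays 216).
Committed: pledge gives 335 − 32 = 303; no pledge gives 216 − 0 = 216. No deviation. ✓
Opportunistic: no pledge gives 216 − 0 = 216; pledge gives 335 − 155 = 180. No deviation. ✓
Both incentive constraints hold.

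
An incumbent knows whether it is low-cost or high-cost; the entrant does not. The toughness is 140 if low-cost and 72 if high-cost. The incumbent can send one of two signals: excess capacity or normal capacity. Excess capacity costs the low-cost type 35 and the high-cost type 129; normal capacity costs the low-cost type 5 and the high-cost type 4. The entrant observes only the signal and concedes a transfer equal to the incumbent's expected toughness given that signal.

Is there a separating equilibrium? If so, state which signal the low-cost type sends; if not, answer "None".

excess capacity

Try low-cost → excess capacity, high-cost → normal capacity:
  If types separate, excess capacity earns payment 140 and normal capacity earns 72.
  Low-cost: excess capacity gives 140 − 35 = 105; normal capacity gives 72 − 5 = 67. No deviation. ✓
  High-cost: normal capacity gives 72 − 4 = 68; excess capacity gives 140 − 129 = 11. No deviation. ✓
Both hold — the low-cost type sends excess capacity.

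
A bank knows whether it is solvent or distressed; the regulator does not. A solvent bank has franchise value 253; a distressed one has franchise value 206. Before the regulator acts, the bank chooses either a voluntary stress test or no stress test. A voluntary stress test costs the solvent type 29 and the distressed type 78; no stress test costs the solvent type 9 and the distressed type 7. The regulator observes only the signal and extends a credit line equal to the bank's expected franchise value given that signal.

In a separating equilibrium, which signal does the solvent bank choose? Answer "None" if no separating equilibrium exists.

Try solvent → stress test, distressed → no stress test:
  If types separate, stress test earns payment 253 and no stress test earns 206.
  Solvent: stress test gives 253 − 29 = 224; no stress test gives 206 − 9 = 197. No deviation. ✓
  Distressed: no stress test gives 206 − 7 = 199; stress test gives 253 − 78 = 175. No deviation. ✓
Both hold — the solvent type sends stress test.

stress test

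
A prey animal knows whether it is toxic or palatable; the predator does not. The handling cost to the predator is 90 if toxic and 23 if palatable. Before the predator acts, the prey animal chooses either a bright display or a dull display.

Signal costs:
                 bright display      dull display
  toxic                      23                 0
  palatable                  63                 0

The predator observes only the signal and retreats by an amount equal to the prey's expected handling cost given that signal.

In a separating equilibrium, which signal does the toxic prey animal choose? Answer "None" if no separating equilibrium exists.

None

Try toxic → bright display, palatable → dull display:
  Under separation the predator infers type exactly: bright display → toxic (pays 90), dull display → palatable (pays 23).
  Toxic: bright display gives 90 − 23 = 67; dull display gives 23 − 0 = 23. No deviation. ✓
  Palatable: dull display gives 23 − 0 = 23; bright display gives 90 − 63 = 27. Would deviate. ✗
Try toxic → dull display, palatable → bright display:
  Under separation the predator infers type exactly: dull display → toxic (pays 90), bright display → palatable (pays 23).
  Toxic: dull display gives 90 − 0 = 90; bright display gives 23 − 23 = 0. No deviation. ✓
  Palatable: bright display gives 23 − 63 = -40; dull display gives 90 − 0 = 90. Would deviate. ✗
Neither assignment is incentive-compatible.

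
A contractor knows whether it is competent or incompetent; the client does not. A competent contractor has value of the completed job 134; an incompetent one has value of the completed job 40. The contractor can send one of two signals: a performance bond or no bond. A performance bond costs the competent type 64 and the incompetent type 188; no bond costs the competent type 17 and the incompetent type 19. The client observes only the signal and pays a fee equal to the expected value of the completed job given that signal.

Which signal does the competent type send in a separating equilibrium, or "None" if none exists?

bond

Try competent → bond, incompetent → no bond:
  Under separation the client infers type exactly: bond → competent (pays 134), no bond → incompetent (pays 40).
  Competent: bond gives 134 − 64 = 70; no bond gives 40 − 17 = 23. No deviation. ✓
  Incompetent: no bond gives 40 − 19 = 21; bond gives 134 − 188 = -54. No deviation. ✓
Both hold — the competent type sends bond.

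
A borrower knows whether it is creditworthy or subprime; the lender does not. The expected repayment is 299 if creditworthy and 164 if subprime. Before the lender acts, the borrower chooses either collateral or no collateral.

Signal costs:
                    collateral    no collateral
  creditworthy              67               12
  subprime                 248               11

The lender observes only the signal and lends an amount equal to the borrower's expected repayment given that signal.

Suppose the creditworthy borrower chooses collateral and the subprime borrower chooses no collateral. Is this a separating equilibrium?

Yes

Under separation the lender infers type exactly: collateral → creditworthy (pays 299), no collateral → subprime (pays 164).
Creditworthy: collateral gives 299 − 67 = 232; no collateral gives 164 − 12 = 152. No deviation. ✓
Subprime: no collateral gives 164 − 11 = 153; collateral gives 299 − 248 = 51. No deviation. ✓
Neither type gains from mimicking the other.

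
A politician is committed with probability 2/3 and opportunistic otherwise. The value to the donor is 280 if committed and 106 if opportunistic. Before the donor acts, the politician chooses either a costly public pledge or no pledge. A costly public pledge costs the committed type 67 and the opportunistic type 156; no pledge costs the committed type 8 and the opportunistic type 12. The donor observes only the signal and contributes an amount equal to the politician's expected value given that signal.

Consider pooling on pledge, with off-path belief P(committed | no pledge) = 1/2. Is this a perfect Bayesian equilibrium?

On the equilibrium path (pledge) the donor holds the prior 2/3 and pays 2/3·280 + 1/3·106 = 222. Off-path (no pledge) belief 1/2 gives 1/2·280 + 1/2·106 = 193.
Committed: pledge gives 222 − 67 = 155; no pledge gives 193 − 8 = 185. Deviates. ✗
Opportunistic: pledge gives 222 − 156 = 66; no pledge gives 193 − 12 = 181. Deviates. ✗

No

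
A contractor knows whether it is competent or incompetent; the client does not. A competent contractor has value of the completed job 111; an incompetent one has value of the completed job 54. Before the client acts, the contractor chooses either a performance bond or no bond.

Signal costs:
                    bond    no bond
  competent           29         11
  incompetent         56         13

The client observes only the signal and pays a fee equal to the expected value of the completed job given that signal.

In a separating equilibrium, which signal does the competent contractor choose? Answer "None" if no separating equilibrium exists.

Try competent → bond, incompetent → no bond:
  If types separate, bond earns payment 111 and no bond earns 54.
  Competent: bond gives 111 − 29 = 82; no bond gives 54 − 11 = 43. No deviation. ✓
  Incompetent: no bond gives 54 − 13 = 41; bond gives 111 − 56 = 55. Would deviate. ✗
Try competent → no bond, incompetent → bond:
  If types separate, no bond earns payment 111 and bond earns 54.
  Competent: no bond gives 111 − 11 = 100; bond gives 54 − 29 = 25. No deviation. ✓
  Incompetent: bond gives 54 − 56 = -2; no bond gives 111 − 13 = 98. Would deviate. ✗
Neither assignment is incentive-compatible.

None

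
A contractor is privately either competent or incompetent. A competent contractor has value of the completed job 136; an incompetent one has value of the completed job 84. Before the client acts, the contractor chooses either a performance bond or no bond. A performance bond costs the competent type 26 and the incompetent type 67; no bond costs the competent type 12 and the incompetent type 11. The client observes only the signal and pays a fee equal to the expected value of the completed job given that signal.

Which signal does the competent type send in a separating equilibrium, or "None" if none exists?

Try competent → bond, incompetent → no bond:
  Under separation the client infers type exactly: bond → competent (pays 136), no bond → incompetent (pays 84).
  Competent: bond gives 136 − 26 = 110; no bond gives 84 − 12 = 72. No deviation. ✓
  Incompetent: no bond gives 84 − 11 = 73; bond gives 136 − 67 = 69. No deviation. ✓
Both hold — the competent type sends bond.

bond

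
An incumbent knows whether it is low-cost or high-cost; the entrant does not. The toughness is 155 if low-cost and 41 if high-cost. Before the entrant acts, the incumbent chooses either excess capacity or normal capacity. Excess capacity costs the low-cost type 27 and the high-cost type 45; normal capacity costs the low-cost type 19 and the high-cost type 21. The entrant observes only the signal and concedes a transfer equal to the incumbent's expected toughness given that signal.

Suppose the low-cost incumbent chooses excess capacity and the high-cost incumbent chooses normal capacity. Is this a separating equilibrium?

If types separate, excess capacity earns payment 155 and normal capacity earns 41.
Low-cost: excess capacity gives 155 − 27 = 128; normal capacity gives 41 − 19 = 22. No deviation. ✓
High-cost: normal capacity gives 41 − 21 = 20; excess capacity gives 155 − 45 = 110. Would deviate. ✗

No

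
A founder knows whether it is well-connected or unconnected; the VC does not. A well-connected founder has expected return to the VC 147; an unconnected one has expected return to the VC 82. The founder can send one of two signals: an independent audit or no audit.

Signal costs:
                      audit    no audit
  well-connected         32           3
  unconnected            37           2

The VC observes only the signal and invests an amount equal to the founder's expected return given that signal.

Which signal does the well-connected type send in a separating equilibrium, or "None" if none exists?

Try well-connected → audit, unconnected → no audit:
  If types separate, audit earns payment 147 and no audit earns 82.
  Well-connected: audit gives 147 − 32 = 115; no audit gives 82 − 3 = 79. No deviation. ✓
  Unconnected: no audit gives 82 − 2 = 80; audit gives 147 − 37 = 110. Would deviate. ✗
Try well-connected → no audit, unconnected → audit:
  If types separate, no audit earns payment 147 and audit earns 82.
  Well-connected: no audit gives 147 − 3 = 144; audit gives 82 − 32 = 50. No deviation. ✓
  Unconnected: audit gives 82 − 37 = 45; no audit gives 147 − 2 = 145. Would deviate. ✗
Neither assignment is incentive-compatible.

None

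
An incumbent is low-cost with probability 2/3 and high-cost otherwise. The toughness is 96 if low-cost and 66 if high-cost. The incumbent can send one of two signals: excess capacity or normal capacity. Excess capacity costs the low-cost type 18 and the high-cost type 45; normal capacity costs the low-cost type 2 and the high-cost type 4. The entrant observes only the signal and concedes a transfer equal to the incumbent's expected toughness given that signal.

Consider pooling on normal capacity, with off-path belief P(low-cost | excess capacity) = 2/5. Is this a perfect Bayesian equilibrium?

At the pooled signal (normal capacity) the entrant holds the prior 2/3 and pays 2/3·96 + 1/3·66 = 86. Off-path (excess capacity) belief 2/5 gives 2/5·96 + 3/5·66 = 78.
Low-cost: normal capacity gives 86 − 2 = 84; excess capacity gives 78 − 18 = 60. Stays. ✓
High-cost: normal capacity gives 86 − 4 = 82; excess capacity gives 78 − 45 = 33. Stays. ✓

Yes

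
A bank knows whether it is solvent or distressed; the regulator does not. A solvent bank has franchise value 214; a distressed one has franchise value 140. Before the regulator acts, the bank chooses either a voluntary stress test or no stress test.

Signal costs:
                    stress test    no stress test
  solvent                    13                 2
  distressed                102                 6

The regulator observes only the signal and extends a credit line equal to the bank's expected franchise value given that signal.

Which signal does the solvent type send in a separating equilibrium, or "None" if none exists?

stress test

Try solvent → stress test, distressed → no stress test:
  If types separate, stress test earns payment 214 and no stress test earns 140.
  Solvent: stress test gives 214 − 13 = 201; no stress test gives 140 − 2 = 138. No deviation. ✓
  Distressed: no stress test gives 140 − 6 = 134; stress test gives 214 − 102 = 112. No deviation. ✓
Both hold — the solvent type sends stress test.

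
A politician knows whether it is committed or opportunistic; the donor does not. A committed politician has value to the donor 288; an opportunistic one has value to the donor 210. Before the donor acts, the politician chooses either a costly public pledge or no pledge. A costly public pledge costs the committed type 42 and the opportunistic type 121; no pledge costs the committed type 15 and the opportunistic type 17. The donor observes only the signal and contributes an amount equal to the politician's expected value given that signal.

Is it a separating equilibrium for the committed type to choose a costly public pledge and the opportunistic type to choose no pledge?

If types separate, pledge earns payment 288 and no pledge earns 210.
Committed: pledge gives 288 − 42 = 246; no pledge gives 210 − 15 = 195. No deviation. ✓
Opportunistic: no pledge gives 210 − 17 = 193; pledge gives 288 − 121 = 167. No deviation. ✓
Both incentive constraints hold.

Yes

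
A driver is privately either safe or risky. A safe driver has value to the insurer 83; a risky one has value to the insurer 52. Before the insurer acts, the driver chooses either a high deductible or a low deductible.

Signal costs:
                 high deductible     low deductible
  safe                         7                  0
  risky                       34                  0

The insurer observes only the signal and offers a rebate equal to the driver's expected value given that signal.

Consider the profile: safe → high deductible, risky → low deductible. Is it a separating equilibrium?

If types separate, high deductible earns payment 83 and low deductible earns 52.
Safe: high deductible gives 83 − 7 = 76; low deductible gives 52 − 0 = 52. No deviation. ✓
Risky: low deductible gives 52 − 0 = 52; high deductible gives 83 − 34 = 49. No deviation. ✓
Both incentive constraints hold.

Yes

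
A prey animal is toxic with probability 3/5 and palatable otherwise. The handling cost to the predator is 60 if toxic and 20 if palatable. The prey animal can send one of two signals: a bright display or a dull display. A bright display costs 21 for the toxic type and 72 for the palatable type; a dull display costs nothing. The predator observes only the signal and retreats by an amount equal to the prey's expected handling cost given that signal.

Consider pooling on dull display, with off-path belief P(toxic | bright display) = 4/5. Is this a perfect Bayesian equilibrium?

Yes

On the equilibrium path (dull display) the predator holds the prior 3/5 and pays 3/5·60 + 2/5·20 = 44. Off-path (bright display) belief 4/5 gives 4/5·60 + 1/5·20 = 52.
Toxic: dull display gives 44 − 0 = 44; bright display gives 52 − 21 = 31. Stays. ✓
Palatable: dull display gives 44 − 0 = 44; bright display gives 52 − 72 = -20. Stays. ✓
Beliefs are Bayes-consistent on-path and both types best-respond.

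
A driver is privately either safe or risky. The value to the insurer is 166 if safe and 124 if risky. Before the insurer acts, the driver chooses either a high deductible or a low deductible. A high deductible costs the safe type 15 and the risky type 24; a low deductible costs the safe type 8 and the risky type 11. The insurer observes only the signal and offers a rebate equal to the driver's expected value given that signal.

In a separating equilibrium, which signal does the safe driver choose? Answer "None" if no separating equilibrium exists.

Try safe → high deductible, risky → low deductible:
  If types separate, high deductible earns payment 166 and low deductible earns 124.
  Safe: high deductible gives 166 − 15 = 151; low deductible gives 124 − 8 = 116. No deviation. ✓
  Risky: low deductible gives 124 − 11 = 113; high deductible gives 166 − 24 = 142. Would deviate. ✗
Try safe → low deductible, risky → high deductible:
  If types separate, low deductible earns payment 166 and high deductible earns 124.
  Safe: low deductible gives 166 − 8 = 158; high deductible gives 124 − 15 = 109. No deviation. ✓
  Risky: high deductible gives 124 − 24 = 100; low deductible gives 166 − 11 = 155. Would deviate. ✗
Neither assignment is incentive-compatible.

None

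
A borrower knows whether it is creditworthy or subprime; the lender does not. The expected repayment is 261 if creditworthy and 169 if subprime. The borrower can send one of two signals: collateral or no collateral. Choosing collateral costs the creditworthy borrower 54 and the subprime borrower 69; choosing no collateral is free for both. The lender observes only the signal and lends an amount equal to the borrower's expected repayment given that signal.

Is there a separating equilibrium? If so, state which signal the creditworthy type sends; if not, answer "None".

Try creditworthy → collateral, subprime → no collateral:
  If types separate, collateral earns payment 261 and no collateral earns 169.
  Creditworthy: collateral gives 261 − 54 = 207; no collateral gives 169 − 0 = 169. No deviation. ✓
  Subprime: no collateral gives 169 − 0 = 169; collateral gives 261 − 69 = 192. Would deviate. ✗
Try creditworthy → no collateral, subprime → collateral:
  If types separate, no collateral earns payment 261 and collateral earns 169.
  Creditworthy: no collateral gives 261 − 0 = 261; collateral gives 169 − 54 = 115. No deviation. ✓
  Subprime: collateral gives 169 − 69 = 100; no collateral gives 261 − 0 = 261. Would deviate. ✗
Neither assignment is incentive-compatible.

None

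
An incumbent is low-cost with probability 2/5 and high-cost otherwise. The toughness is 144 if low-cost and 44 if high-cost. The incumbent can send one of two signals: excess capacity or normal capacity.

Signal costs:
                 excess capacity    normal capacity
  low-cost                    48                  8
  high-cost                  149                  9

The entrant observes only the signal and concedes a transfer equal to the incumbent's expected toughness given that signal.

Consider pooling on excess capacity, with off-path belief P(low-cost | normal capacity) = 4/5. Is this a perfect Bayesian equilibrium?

No

At the pooled signal (excess capacity) the entrant holds the prior 2/5 and pays 2/5·144 + 3/5·44 = 84. Off-path (normal capacity) belief 4/5 gives 4/5·144 + 1/5·44 = 124.
Low-cost: excess capacity gives 84 − 48 = 36; normal capacity gives 124 − 8 = 116. Deviates. ✗
High-cost: excess capacity gives 84 − 149 = -65; normal capacity gives 124 − 9 = 115. Deviates. ✗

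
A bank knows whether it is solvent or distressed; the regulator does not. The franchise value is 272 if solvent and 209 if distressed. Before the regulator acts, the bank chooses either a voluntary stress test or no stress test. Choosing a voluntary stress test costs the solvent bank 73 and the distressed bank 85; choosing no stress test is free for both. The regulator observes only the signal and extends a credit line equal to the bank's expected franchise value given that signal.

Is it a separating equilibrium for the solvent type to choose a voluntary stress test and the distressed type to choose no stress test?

If types separate, stress test earns payment 272 and no stress test earns 209.
Solvent: stress test gives 272 − 73 = 199; no stress test gives 209 − 0 = 209. Would deviate. ✗
Distressed: no stress test gives 209 − 0 = 209; stress test gives 272 − 85 = 187. No deviation. ✓

No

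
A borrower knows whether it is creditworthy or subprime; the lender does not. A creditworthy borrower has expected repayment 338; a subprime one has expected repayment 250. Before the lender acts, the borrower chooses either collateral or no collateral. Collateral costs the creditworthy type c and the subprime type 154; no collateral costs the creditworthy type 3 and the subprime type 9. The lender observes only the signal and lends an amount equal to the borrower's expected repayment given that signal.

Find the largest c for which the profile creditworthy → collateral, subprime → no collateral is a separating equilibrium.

91

Under separation: collateral → creditworthy (pays 338); no collateral → subprime (pays 250).
Subprime: 250 − 9 = 241 ≥ 338 − 154 = 184. Holds regardless of c. ✓
Creditworthy: 338 − c ≥ 250 − 3, so c ≤ 338 − 247 = 91.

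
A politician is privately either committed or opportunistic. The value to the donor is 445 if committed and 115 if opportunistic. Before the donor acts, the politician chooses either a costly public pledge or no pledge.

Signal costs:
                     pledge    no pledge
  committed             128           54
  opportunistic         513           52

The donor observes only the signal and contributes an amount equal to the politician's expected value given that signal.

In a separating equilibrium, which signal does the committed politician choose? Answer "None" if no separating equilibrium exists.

pledge

Try committed → pledge, opportunistic → no pledge:
  If types separate, pledge earns payment 445 and no pledge earns 115.
  Committed: pledge gives 445 − 128 = 317; no pledge gives 115 − 54 = 61. No deviation. ✓
  Opportunistic: no pledge gives 115 − 52 = 63; pledge gives 445 − 513 = -68. No deviation. ✓
Both hold — the committed type sends pledge.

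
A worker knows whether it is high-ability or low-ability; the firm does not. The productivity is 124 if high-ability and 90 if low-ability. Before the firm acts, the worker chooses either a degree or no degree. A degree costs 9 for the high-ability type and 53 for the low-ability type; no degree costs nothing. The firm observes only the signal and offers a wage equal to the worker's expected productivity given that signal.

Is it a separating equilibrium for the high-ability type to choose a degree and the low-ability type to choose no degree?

Yes

If types separate, degree earns payment 124 and no degree earns 90.
High-ability: degree gives 124 − 9 = 115; no degree gives 90 − 0 = 90. No deviation. ✓
Low-ability: no degree gives 90 − 0 = 90; degree gives 124 − 53 = 71. No deviation. ✓
Both incentive constraints hold.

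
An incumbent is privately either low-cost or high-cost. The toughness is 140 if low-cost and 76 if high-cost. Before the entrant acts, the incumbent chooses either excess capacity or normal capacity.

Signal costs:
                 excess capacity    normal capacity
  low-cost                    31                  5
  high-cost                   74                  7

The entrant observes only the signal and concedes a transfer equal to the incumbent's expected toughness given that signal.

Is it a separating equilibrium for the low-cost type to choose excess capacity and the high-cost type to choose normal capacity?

Yes

If types separate, excess capacity earns payment 140 and normal capacity earns 76.
Low-cost: excess capacity gives 140 − 31 = 109; normal capacity gives 76 − 5 = 71. No deviation. ✓
High-cost: normal capacity gives 76 − 7 = 69; excess capacity gives 140 − 74 = 66. No deviation. ✓
Both incentive constraints hold.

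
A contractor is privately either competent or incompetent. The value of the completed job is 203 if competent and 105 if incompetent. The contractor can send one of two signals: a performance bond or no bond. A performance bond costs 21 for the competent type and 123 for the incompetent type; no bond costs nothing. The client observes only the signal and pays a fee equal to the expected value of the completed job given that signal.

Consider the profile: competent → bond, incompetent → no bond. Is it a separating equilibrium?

If types separate, bond earns payment 203 and no bond earns 105.
Competent: bond gives 203 − 21 = 182; no bond gives 105 − 0 = 105. No deviation. ✓
Incompetent: no bond gives 105 − 0 = 105; bond gives 203 − 123 = 80. No deviation. ✓
Neither type gains from mimicking the other.

Yes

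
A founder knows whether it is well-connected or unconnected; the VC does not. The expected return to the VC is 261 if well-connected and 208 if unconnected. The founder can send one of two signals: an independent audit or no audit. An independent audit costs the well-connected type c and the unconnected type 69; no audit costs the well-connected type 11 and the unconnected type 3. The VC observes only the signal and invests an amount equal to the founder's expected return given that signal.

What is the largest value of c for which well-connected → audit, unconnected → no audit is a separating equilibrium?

64

Under separation: audit → well-connected (pays 261); no audit → unconnected (pays 208).
Unconnected: 208 − 3 = 205 ≥ 261 − 69 = 192. Holds regardless of c. ✓
Well-connected: 261 − c ≥ 208 − 11, so c ≤ 261 − 197 = 64.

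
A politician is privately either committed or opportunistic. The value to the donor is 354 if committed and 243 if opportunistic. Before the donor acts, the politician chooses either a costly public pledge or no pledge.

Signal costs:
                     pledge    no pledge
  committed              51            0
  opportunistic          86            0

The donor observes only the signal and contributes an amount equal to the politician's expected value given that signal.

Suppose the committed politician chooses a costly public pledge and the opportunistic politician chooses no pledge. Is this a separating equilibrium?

No

Under separation the donor infers type exactly: pledge → committed (pays 354), no pledge → opportunistic (pays 243).
Committed: pledge gives 354 − 51 = 303; no pledge gives 243 − 0 = 243. No deviation. ✓
Opportunistic: no pledge gives 243 − 0 = 243; pledge gives 354 − 86 = 268. Would deviate. ✗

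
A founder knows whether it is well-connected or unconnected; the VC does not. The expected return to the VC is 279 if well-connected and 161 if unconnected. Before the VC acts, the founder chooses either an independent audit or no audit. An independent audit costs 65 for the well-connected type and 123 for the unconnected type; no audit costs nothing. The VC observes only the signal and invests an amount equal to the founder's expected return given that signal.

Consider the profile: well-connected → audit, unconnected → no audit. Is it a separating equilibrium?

If types separate, audit earns payment 279 and no audit earns 161.
Well-connected: audit gives 279 − 65 = 214; no audit gives 161 − 0 = 161. No deviation. ✓
Unconnected: no audit gives 161 − 0 = 161; audit gives 279 − 123 = 156. No deviation. ✓
Both incentive constraints hold.

Yes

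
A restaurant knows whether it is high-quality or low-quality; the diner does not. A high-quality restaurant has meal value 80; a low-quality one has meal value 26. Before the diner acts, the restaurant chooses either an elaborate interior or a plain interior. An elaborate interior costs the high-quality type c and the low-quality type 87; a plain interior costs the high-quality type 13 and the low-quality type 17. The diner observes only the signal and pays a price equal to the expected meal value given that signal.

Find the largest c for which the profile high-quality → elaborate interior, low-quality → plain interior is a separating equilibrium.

Under separation: elaborate interior → high-quality (pays 80); plain interior → low-quality (pays 26).
Low-quality: 26 − 17 = 9 ≥ 80 − 87 = -7. Holds regardless of c. ✓
High-quality: 80 − c ≥ 26 − 13, so c ≤ 80 − 13 = 67.

67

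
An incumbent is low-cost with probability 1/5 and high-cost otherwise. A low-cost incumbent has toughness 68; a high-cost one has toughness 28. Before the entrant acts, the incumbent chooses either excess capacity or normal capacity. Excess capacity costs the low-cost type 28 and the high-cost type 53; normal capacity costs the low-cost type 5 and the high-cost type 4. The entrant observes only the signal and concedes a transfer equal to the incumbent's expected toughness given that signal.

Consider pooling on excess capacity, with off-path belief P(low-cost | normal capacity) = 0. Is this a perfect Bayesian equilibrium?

No

At the pooled signal (excess capacity) the entrant holds the prior 1/5 and pays 1/5·68 + 4/5·28 = 36. Off-path (normal capacity) belief 0 gives 0·68 + 1·28 = 28.
Low-cost: excess capacity gives 36 − 28 = 8; normal capacity gives 28 − 5 = 23. Deviates. ✗
High-cost: excess capacity gives 36 − 53 = -17; normal capacity gives 28 − 4 = 24. Deviates. ✗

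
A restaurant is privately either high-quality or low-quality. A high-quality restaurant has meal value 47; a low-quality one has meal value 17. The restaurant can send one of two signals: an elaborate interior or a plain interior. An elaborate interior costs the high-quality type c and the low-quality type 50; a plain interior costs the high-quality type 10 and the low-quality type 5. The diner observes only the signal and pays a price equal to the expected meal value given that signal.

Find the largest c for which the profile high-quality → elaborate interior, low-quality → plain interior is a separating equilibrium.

Under separation: elaborate interior → high-quality (pays 47); plain interior → low-quality (pays 17).
Low-quality: 17 − 5 = 12 ≥ 47 − 50 = -3. Holds regardless of c. ✓
High-quality: 47 − c ≥ 17 − 10, so c ≤ 47 − 7 = 40.

40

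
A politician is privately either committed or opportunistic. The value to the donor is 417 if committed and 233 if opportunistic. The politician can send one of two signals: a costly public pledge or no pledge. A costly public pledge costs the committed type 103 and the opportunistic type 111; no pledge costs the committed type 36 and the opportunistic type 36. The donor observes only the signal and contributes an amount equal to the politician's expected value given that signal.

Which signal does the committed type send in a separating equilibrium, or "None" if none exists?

None

Try committed → pledge, opportunistic → no pledge:
  Under separation the donor infers type exactly: pledge → committed (pays 417), no pledge → opportunistic (pays 233).
  Committed: pledge gives 417 − 103 = 314; no pledge gives 233 − 36 = 197. No deviation. ✓
  Opportunistic: no pledge gives 233 − 36 = 197; pledge gives 417 − 111 = 306. Would deviate. ✗
Try committed → no pledge, opportunistic → pledge:
  Under separation the donor infers type exactly: no pledge → committed (pays 417), pledge → opportunistic (pays 233).
  Committed: no pledge gives 417 − 36 = 381; pledge gives 233 − 103 = 130. No deviation. ✓
  Opportunistic: pledge gives 233 − 111 = 122; no pledge gives 417 − 36 = 381. Would deviate. ✗
Neither assignment is incentive-compatible.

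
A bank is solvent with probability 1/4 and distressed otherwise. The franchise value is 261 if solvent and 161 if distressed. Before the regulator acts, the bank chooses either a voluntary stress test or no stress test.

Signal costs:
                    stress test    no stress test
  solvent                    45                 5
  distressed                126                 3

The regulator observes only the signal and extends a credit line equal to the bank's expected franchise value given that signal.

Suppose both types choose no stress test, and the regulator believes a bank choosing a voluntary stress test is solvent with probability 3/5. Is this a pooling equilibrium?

Yes

At the pooled signal (no stress test) the regulator holds the prior 1/4 and pays 1/4·261 + 3/4·161 = 186. Off-path (stress test) belief 3/5 gives 3/5·261 + 2/5·161 = 221.
Solvent: no stress test gives 186 − 5 = 181; stress test gives 221 − 45 = 176. Stays. ✓
Distressed: no stress test gives 186 − 3 = 183; stress test gives 221 − 126 = 95. Stays. ✓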